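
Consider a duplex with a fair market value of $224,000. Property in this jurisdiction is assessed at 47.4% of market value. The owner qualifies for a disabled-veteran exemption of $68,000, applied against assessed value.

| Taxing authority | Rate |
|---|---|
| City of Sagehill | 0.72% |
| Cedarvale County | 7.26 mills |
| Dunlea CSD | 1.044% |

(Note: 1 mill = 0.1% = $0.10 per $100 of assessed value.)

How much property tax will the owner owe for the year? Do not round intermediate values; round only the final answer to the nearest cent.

Assessed value = $224,000 × 0.474 = $106,176
Taxable value = $106,176 − $68,000 = $38,176
City of Sagehill: $38,176 × 0.0072 = $274.8672
Cedarvale County: $38,176 × 0.00726 = $277.15776
Dunlea CSD: $38,176 × 0.01044 = $398.55744
Total = $950.5824

$950.58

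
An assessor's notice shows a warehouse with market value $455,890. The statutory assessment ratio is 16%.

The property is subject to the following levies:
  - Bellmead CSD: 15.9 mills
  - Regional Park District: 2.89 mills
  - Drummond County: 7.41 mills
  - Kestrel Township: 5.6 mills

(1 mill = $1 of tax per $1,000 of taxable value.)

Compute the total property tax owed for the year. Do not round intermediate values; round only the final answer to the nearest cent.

$2,319.57

Assessed value = $455,890 × 0.16 = $72,942.4
Bellmead CSD: $72,942.4 × 0.0159 = $1,159.78416
Regional Park District: $72,942.4 × 0.00289 = $210.803536
Drummond County: $72,942.4 × 0.00741 = $540.503184
Kestrel Township: $72,942.4 × 0.0056 = $408.47744
Total = $1,159.78416 + $210.803536 + $540.503184 + $408.47744 = $2,319.56832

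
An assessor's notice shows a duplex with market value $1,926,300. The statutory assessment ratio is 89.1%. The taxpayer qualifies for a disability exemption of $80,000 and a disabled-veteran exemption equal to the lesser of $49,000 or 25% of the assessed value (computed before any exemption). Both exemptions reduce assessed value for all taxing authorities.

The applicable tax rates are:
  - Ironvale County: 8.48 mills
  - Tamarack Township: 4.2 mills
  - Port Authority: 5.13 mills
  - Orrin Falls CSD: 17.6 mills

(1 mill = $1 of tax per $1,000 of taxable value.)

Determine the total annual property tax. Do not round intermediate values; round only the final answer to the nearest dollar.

$56,207

Assessed value = $1,926,300 × 0.891 = $1,716,333.3
Disabled-veteran exemption = min($49,000, 25% × $1,716,333.3) = min($49,000, $429,083.325) = $49,000 (dollar cap binds)
Taxable value = $1,716,333.3 − $80,000 − $49,000 = $1,587,333.3
Ironvale County: $1,587,333.3 × 0.00848 = $13,460.586384
Tamarack Township: $1,587,333.3 × 0.0042 = $6,666.79986
Port Authority: $1,587,333.3 × 0.00513 = $8,143.019829
Orrin Falls CSD: $1,587,333.3 × 0.0176 = $27,937.06608
Total = $56,207.472153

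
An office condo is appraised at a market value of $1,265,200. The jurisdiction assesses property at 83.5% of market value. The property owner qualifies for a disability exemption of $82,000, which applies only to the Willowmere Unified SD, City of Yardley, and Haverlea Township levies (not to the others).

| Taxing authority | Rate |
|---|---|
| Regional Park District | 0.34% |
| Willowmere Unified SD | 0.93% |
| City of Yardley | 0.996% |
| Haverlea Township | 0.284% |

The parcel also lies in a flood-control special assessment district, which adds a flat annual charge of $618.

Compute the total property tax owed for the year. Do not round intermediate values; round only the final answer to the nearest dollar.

$25,745

Assessed value = $1,265,200 × 0.835 = $1,056,442
Regional Park District: $1,056,442 × 0.0034 = $3,591.9028
Willowmere Unified SD: ($1,056,442 − $82,000) × 0.0093 = $974,442 × 0.0093 = $9,062.3106
City of Yardley: ($1,056,442 − $82,000) × 0.00996 = $974,442 × 0.00996 = $9,705.44232
Haverlea Township: ($1,056,442 − $82,000) × 0.00284 = $974,442 × 0.00284 = $2,767.41528
Levies subtotal = $25,127.071
Total = $25,127.071 + $618 = $25,745.071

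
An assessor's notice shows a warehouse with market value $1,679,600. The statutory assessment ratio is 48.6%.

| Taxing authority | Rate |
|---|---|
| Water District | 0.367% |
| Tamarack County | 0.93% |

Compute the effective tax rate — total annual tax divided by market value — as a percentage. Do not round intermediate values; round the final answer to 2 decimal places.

Assessed value = $1,679,600 × 0.486 = $816,285.6
Water District: $816,285.6 × 0.00367 = $2,995.768152
Tamarack County: $816,285.6 × 0.0093 = $7,591.45608
Total tax = $10,587.224232
Effective rate = $10,587.224232 ÷ $1,679,600 = 0.63% of market value

0.63%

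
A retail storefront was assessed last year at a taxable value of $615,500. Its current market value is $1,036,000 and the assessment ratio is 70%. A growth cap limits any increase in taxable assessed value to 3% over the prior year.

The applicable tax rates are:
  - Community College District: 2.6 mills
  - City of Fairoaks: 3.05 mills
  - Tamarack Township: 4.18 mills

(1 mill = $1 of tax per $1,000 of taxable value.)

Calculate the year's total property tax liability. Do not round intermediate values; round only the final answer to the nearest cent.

Uncapped assessed value = $1,036,000 × 0.7 = $725,200
Cap limit = $615,500 × 1.03 = $633,965
Taxable assessed value = min($725,200, $633,965) = $633,965 (cap binds)
Community College District: $633,965 × 0.0026 = $1,648.309
City of Fairoaks: $633,965 × 0.00305 = $1,933.59325
Tamarack Township: $633,965 × 0.00418 = $2,649.9737
Total = $6,231.87595

$6,231.88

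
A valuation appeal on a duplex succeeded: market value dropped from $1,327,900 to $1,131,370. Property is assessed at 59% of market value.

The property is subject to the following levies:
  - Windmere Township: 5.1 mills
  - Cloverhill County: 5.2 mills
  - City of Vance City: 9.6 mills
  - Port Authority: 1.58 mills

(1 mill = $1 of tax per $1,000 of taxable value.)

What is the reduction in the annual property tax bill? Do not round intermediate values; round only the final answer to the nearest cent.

Old assessed value = $1,327,900 × 0.59 = $783,461
New assessed value = $1,131,370 × 0.59 = $667,508.3
Combined rate = 0.0051 + 0.0052 + 0.0096 + 0.00158 = 0.02148
Old tax = $783,461 × 0.02148 = $16,828.74228
New tax = $667,508.3 × 0.02148 = $14,338.078284
Reduction = $16,828.74228 − $14,338.078284 = $2,490.663996

$2,490.66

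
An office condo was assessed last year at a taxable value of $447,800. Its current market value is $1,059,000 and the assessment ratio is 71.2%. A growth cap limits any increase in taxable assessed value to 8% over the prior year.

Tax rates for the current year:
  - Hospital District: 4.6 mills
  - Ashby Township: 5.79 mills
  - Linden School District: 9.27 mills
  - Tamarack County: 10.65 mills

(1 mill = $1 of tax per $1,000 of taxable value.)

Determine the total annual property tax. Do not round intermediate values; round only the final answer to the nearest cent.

$14,658.64

Uncapped assessed value = $1,059,000 × 0.712 = $754,008
Cap limit = $447,800 × 1.08 = $483,624
Taxable assessed value = min($754,008, $483,624) = $483,624 (cap binds)
Hospital District: $483,624 × 0.0046 = $2,224.6704
Ashby Township: $483,624 × 0.00579 = $2,800.18296
Linden School District: $483,624 × 0.00927 = $4,483.19448
Tamarack County: $483,624 × 0.01065 = $5,150.5956
Total = $14,658.64344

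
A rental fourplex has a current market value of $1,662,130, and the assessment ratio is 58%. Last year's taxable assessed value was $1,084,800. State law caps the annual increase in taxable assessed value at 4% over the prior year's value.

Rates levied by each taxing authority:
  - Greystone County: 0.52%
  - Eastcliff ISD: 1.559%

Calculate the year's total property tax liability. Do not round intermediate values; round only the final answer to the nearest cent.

Uncapped assessed value = $1,662,130 × 0.58 = $964,035.4
Cap limit = $1,084,800 × 1.04 = $1,128,192
Taxable assessed value = min($964,035.4, $1,128,192) = $964,035.4 (cap does not bind)
Greystone County: $964,035.4 × 0.0052 = $5,012.98408
Eastcliff ISD: $964,035.4 × 0.01559 = $15,029.311886
Total = $20,042.295966

$20,042.30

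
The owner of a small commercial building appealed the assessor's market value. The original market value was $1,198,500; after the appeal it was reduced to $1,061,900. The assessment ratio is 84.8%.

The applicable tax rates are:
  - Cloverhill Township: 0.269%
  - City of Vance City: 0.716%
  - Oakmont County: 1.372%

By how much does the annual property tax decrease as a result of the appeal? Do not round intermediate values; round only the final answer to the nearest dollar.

$2,730

Old assessed value = $1,198,500 × 0.848 = $1,016,328
New assessed value = $1,061,900 × 0.848 = $900,491.2
Combined rate = 0.00269 + 0.00716 + 0.01372 = 0.02357
Old tax = $1,016,328 × 0.02357 = $23,954.85096
New tax = $900,491.2 × 0.02357 = $21,224.577584
Reduction = $23,954.85096 − $21,224.577584 = $2,730.273376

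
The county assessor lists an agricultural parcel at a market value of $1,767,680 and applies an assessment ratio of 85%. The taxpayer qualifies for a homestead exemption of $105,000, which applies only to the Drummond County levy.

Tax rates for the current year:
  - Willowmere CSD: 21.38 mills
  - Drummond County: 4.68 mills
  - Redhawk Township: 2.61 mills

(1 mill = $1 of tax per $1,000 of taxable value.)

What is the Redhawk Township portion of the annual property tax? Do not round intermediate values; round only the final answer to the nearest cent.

$3,921.60

Assessed value = $1,767,680 × 0.85 = $1,502,528
Redhawk Township taxable value = $1,502,528 (exemption does not apply)
Redhawk Township levy = $1,502,528 × 0.00261 = $3,921.59808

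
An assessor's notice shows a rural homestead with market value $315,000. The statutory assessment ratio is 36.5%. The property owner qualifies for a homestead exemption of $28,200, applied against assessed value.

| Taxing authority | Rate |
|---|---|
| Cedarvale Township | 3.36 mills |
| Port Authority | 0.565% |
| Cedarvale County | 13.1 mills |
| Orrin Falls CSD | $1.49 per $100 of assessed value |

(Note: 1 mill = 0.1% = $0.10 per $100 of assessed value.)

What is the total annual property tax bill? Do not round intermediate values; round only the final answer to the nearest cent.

Assessed value = $315,000 × 0.365 = $114,975
Taxable value = $114,975 − $28,200 = $86,775
Cedarvale Township: $86,775 × 0.00336 = $291.564
Port Authority: $86,775 × 0.00565 = $490.27875
Cedarvale County: $86,775 × 0.0131 = $1,136.7525
Orrin Falls CSD: $86,775 × 0.0149 = $1,292.9475
Total = $3,211.54275

$3,211.54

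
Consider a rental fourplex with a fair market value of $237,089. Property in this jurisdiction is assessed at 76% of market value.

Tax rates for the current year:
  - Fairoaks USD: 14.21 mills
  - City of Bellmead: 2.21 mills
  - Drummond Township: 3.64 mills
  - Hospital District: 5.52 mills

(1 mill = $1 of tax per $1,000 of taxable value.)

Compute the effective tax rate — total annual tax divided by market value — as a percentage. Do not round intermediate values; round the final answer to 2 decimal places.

Assessed value = $237,089 × 0.76 = $180,187.64
Fairoaks USD: $180,187.64 × 0.01421 = $2,560.4663644
City of Bellmead: $180,187.64 × 0.00221 = $398.2146844
Drummond Township: $180,187.64 × 0.00364 = $655.8830096
Hospital District: $180,187.64 × 0.00552 = $994.6357728
Total tax = $4,609.1998312
Effective rate = $4,609.1998312 ÷ $237,089 = 1.94% of market value

1.94%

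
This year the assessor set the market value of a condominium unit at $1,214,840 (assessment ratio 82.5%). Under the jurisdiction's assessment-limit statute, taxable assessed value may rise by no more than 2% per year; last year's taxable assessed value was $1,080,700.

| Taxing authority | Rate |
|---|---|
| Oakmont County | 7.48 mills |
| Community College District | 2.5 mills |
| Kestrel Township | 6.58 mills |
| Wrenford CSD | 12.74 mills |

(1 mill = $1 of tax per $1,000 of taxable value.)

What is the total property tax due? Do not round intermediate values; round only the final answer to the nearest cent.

$29,365.72

Uncapped assessed value = $1,214,840 × 0.825 = $1,002,243
Cap limit = $1,080,700 × 1.02 = $1,102,314
Taxable assessed value = min($1,002,243, $1,102,314) = $1,002,243 (cap does not bind)
Oakmont County: $1,002,243 × 0.00748 = $7,496.77764
Community College District: $1,002,243 × 0.0025 = $2,505.6075
Kestrel Township: $1,002,243 × 0.00658 = $6,594.75894
Wrenford CSD: $1,002,243 × 0.01274 = $12,768.57582
Total = $29,365.7199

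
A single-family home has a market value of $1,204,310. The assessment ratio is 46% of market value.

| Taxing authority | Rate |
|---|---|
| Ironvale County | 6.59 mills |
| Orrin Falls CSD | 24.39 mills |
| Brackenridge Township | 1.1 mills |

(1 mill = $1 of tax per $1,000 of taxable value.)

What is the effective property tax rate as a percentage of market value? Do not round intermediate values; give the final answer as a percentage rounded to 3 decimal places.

Assessed value = $1,204,310 × 0.46 = $553,982.6
Ironvale County: $553,982.6 × 0.00659 = $3,650.745334
Orrin Falls CSD: $553,982.6 × 0.02439 = $13,511.635614
Brackenridge Township: $553,982.6 × 0.0011 = $609.38086
Total tax = $17,771.761808
Effective rate = $17,771.761808 ÷ $1,204,310 = 1.476% of market value

1.476%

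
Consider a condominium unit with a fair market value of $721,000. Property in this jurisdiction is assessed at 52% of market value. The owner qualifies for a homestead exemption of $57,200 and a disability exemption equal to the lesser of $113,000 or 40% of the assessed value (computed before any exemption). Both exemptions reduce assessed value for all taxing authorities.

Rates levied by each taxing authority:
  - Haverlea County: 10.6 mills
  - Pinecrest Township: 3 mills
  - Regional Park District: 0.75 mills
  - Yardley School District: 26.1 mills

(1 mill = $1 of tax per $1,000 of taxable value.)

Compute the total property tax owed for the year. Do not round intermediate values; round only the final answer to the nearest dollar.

$8,281

Assessed value = $721,000 × 0.52 = $374,920
Disability exemption = min($113,000, 40% × $374,920) = min($113,000, $149,968) = $113,000 (dollar cap binds)
Taxable value = $374,920 − $57,200 − $113,000 = $204,720
Haverlea County: $204,720 × 0.0106 = $2,170.032
Pinecrest Township: $204,720 × 0.003 = $614.16
Regional Park District: $204,720 × 0.00075 = $153.54
Yardley School District: $204,720 × 0.0261 = $5,343.192
Total = $8,280.924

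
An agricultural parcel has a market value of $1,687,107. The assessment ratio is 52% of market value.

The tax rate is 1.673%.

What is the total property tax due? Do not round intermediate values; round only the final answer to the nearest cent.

$14,677.16

Assessed value = $1,687,107 × 0.52 = $877,295.64
Tax = $877,295.64 × 0.01673 = $14,677.1560572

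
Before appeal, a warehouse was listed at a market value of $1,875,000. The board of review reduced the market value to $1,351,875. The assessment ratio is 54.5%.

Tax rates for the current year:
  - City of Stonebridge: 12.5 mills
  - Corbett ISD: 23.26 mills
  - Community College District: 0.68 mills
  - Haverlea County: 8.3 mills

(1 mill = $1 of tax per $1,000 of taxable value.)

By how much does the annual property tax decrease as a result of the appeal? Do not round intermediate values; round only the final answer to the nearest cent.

$12,755.51

Old assessed value = $1,875,000 × 0.545 = $1,021,875
New assessed value = $1,351,875 × 0.545 = $736,771.875
Combined rate = 0.0125 + 0.02326 + 0.00068 + 0.0083 = 0.04474
Old tax = $1,021,875 × 0.04474 = $45,718.6875
New tax = $736,771.875 × 0.04474 = $32,963.1736875
Reduction = $45,718.6875 − $32,963.1736875 = $12,755.5138125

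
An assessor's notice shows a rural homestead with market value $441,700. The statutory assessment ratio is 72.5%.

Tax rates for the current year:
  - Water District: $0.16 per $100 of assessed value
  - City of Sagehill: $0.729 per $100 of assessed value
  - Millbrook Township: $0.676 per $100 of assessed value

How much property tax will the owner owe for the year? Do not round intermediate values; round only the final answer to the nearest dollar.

Assessed value = $441,700 × 0.725 = $320,232.5
Water District: $320,232.5 × 0.0016 = $512.372
City of Sagehill: $320,232.5 × 0.00729 = $2,334.494925
Millbrook Township: $320,232.5 × 0.00676 = $2,164.7717
Total = $512.372 + $2,334.494925 + $2,164.7717 = $5,011.638625

$5,012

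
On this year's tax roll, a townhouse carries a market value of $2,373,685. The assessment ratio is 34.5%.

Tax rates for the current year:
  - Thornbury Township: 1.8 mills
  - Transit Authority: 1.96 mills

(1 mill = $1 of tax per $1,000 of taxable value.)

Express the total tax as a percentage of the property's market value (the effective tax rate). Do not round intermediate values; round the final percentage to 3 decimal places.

0.130%

Assessed value = $2,373,685 × 0.345 = $818,921.325
Thornbury Township: $818,921.325 × 0.0018 = $1,474.058385
Transit Authority: $818,921.325 × 0.00196 = $1,605.085797
Total tax = $3,079.144182
Effective rate = $3,079.144182 ÷ $2,373,685 = 0.130% of market value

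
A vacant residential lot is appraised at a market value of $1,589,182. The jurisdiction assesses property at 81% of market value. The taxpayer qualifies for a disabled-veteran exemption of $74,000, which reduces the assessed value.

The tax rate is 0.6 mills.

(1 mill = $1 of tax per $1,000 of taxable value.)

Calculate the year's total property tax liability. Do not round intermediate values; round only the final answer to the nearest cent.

$727.94

Assessed value = $1,589,182 × 0.81 = $1,287,237.42
Taxable value = $1,287,237.42 − $74,000 = $1,213,237.42
Tax = $1,213,237.42 × 0.0006 = $727.942452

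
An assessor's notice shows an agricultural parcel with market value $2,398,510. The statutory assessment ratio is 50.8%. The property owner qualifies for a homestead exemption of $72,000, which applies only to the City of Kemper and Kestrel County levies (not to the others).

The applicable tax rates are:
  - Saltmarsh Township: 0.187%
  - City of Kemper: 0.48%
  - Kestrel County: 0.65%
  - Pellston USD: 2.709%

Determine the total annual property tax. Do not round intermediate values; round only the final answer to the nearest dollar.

$48,241

Assessed value = $2,398,510 × 0.508 = $1,218,443.08
Saltmarsh Township: $1,218,443.08 × 0.00187 = $2,278.4885596
City of Kemper: ($1,218,443.08 − $72,000) × 0.0048 = $1,146,443.08 × 0.0048 = $5,502.926784
Kestrel County: ($1,218,443.08 − $72,000) × 0.0065 = $1,146,443.08 × 0.0065 = $7,451.88002
Pellston USD: $1,218,443.08 × 0.02709 = $33,007.6230372
Total = $48,240.9184008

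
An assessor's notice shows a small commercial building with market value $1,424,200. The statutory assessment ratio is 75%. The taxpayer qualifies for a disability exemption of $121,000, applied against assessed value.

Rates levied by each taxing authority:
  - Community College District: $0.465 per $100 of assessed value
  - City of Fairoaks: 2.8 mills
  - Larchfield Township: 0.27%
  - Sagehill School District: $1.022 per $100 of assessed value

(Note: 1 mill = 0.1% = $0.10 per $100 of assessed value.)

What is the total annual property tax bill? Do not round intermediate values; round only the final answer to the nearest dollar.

$19,293

Assessed value = $1,424,200 × 0.75 = $1,068,150
Taxable value = $1,068,150 − $121,000 = $947,150
Community College District: $947,150 × 0.00465 = $4,404.2475
City of Fairoaks: $947,150 × 0.0028 = $2,652.02
Larchfield Township: $947,150 × 0.0027 = $2,557.305
Sagehill School District: $947,150 × 0.01022 = $9,679.873
Total = $19,293.4455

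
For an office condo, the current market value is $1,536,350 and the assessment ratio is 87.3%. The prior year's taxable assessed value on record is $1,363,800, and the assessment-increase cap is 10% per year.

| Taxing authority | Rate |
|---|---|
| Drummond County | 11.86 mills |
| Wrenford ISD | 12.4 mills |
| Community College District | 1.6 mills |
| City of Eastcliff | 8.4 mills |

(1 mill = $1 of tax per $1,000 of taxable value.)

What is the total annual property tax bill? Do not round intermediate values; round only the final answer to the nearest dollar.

$45,951

Uncapped assessed value = $1,536,350 × 0.873 = $1,341,233.55
Cap limit = $1,363,800 × 1.1 = $1,500,180
Taxable assessed value = min($1,341,233.55, $1,500,180) = $1,341,233.55 (cap does not bind)
Drummond County: $1,341,233.55 × 0.01186 = $15,907.029903
Wrenford ISD: $1,341,233.55 × 0.0124 = $16,631.29602
Community College District: $1,341,233.55 × 0.0016 = $2,145.97368
City of Eastcliff: $1,341,233.55 × 0.0084 = $11,266.36182
Total = $45,950.661423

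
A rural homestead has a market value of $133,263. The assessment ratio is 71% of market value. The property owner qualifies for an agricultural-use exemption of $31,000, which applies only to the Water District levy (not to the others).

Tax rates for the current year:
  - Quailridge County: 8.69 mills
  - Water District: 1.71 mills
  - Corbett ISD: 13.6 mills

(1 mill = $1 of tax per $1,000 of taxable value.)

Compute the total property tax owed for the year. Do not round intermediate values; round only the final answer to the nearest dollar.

Assessed value = $133,263 × 0.71 = $94,616.73
Quailridge County: $94,616.73 × 0.00869 = $822.2193837
Water District: ($94,616.73 − $31,000) × 0.00171 = $63,616.73 × 0.00171 = $108.7846083
Corbett ISD: $94,616.73 × 0.0136 = $1,286.787528
Total = $2,217.79152

$2,218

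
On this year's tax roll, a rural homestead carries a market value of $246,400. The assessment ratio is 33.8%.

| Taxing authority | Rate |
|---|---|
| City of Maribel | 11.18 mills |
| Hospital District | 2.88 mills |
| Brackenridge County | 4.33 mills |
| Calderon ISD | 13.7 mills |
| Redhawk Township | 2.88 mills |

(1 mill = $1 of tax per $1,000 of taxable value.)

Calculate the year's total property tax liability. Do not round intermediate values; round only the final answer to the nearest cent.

$2,912.41

Assessed value = $246,400 × 0.338 = $83,283.2
City of Maribel: $83,283.2 × 0.01118 = $931.106176
Hospital District: $83,283.2 × 0.00288 = $239.855616
Brackenridge County: $83,283.2 × 0.00433 = $360.616256
Calderon ISD: $83,283.2 × 0.0137 = $1,140.97984
Redhawk Township: $83,283.2 × 0.00288 = $239.855616
Total = $931.106176 + $239.855616 + $360.616256 + $1,140.97984 + $239.855616 = $2,912.413504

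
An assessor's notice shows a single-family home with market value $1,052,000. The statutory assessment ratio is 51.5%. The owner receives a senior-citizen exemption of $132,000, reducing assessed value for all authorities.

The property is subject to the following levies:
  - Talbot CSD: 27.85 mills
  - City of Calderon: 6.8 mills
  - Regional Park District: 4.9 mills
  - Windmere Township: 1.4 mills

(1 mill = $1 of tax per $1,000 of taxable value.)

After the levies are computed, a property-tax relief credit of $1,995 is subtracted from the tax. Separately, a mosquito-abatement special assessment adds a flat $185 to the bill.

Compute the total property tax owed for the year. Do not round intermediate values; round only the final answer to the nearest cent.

$14,970.49

Assessed value = $1,052,000 × 0.515 = $541,780
Taxable value = $541,780 − $132,000 = $409,780
Talbot CSD: $409,780 × 0.02785 = $11,412.373
City of Calderon: $409,780 × 0.0068 = $2,786.504
Regional Park District: $409,780 × 0.0049 = $2,007.922
Windmere Township: $409,780 × 0.0014 = $573.692
Levies subtotal = $16,780.491
After credit = $16,780.491 − $1,995 = $14,785.491
Total = $14,785.491 + $185 = $14,970.491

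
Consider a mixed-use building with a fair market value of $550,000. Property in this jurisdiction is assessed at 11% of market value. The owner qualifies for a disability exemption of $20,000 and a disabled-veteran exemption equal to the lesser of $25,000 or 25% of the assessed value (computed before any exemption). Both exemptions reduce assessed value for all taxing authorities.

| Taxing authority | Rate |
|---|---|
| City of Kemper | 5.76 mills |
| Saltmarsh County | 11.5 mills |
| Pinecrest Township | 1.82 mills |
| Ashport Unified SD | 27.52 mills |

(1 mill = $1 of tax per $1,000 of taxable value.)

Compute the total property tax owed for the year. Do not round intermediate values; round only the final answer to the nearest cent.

Assessed value = $550,000 × 0.11 = $60,500
Disabled-veteran exemption = min($25,000, 25% × $60,500) = min($25,000, $15,125) = $15,125 (percentage binds)
Taxable value = $60,500 − $20,000 − $15,125 = $25,375
City of Kemper: $25,375 × 0.00576 = $146.16
Saltmarsh County: $25,375 × 0.0115 = $291.8125
Pinecrest Township: $25,375 × 0.00182 = $46.1825
Ashport Unified SD: $25,375 × 0.02752 = $698.32
Total = $1,182.475

$1,182.48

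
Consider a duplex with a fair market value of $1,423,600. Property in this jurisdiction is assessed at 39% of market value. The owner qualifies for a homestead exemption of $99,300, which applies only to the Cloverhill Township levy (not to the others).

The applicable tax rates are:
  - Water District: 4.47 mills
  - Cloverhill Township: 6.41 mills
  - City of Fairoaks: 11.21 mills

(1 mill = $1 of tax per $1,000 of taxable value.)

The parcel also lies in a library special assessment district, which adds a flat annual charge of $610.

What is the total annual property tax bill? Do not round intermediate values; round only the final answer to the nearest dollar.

Assessed value = $1,423,600 × 0.39 = $555,204
Water District: $555,204 × 0.00447 = $2,481.76188
Cloverhill Township: ($555,204 − $99,300) × 0.00641 = $455,904 × 0.00641 = $2,922.34464
City of Fairoaks: $555,204 × 0.01121 = $6,223.83684
Levies subtotal = $11,627.94336
Total = $11,627.94336 + $610 = $12,237.94336

$12,238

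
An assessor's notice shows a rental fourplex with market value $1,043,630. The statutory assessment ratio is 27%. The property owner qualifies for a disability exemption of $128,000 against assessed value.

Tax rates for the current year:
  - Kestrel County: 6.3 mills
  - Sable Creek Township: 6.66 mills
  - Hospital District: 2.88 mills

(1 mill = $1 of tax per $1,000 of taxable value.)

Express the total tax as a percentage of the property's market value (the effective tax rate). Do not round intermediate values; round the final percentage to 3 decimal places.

0.233%

Assessed value = $1,043,630 × 0.27 = $281,780.1
Taxable value = $281,780.1 − $128,000 = $153,780.1
Kestrel County: $153,780.1 × 0.0063 = $968.81463
Sable Creek Township: $153,780.1 × 0.00666 = $1,024.175466
Hospital District: $153,780.1 × 0.00288 = $442.886688
Total tax = $2,435.876784
Effective rate = $2,435.876784 ÷ $1,043,630 = 0.233% of market value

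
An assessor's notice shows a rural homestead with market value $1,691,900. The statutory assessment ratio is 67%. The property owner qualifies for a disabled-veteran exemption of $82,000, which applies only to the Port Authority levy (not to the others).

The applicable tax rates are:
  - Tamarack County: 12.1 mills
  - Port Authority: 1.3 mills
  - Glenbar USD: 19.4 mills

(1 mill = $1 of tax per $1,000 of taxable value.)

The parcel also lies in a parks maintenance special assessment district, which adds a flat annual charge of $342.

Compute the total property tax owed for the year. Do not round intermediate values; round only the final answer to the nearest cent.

$37,416.59

Assessed value = $1,691,900 × 0.67 = $1,133,573
Tamarack County: $1,133,573 × 0.0121 = $13,716.2333
Port Authority: ($1,133,573 − $82,000) × 0.0013 = $1,051,573 × 0.0013 = $1,367.0449
Glenbar USD: $1,133,573 × 0.0194 = $21,991.3162
Levies subtotal = $37,074.5944
Total = $37,074.5944 + $342 = $37,416.5944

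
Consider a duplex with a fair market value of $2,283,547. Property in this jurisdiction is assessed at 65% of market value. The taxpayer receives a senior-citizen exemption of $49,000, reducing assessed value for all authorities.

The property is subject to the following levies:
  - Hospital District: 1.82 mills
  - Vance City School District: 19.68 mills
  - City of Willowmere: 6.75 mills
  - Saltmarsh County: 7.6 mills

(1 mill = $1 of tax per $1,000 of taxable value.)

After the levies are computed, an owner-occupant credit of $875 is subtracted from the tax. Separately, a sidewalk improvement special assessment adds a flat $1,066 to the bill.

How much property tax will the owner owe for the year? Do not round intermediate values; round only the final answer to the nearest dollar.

$51,647

Assessed value = $2,283,547 × 0.65 = $1,484,305.55
Taxable value = $1,484,305.55 − $49,000 = $1,435,305.55
Hospital District: $1,435,305.55 × 0.00182 = $2,612.256101
Vance City School District: $1,435,305.55 × 0.01968 = $28,246.813224
City of Willowmere: $1,435,305.55 × 0.00675 = $9,688.3124625
Saltmarsh County: $1,435,305.55 × 0.0076 = $10,908.32218
Levies subtotal = $51,455.7039675
After credit = $51,455.7039675 − $875 = $50,580.7039675
Total = $50,580.7039675 + $1,066 = $51,646.7039675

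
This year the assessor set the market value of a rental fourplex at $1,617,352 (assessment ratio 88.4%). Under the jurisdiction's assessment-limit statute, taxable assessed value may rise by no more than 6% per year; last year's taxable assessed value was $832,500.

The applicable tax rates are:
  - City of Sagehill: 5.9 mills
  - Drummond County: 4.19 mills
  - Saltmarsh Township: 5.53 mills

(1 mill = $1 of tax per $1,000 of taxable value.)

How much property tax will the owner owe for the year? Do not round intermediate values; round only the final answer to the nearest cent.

Uncapped assessed value = $1,617,352 × 0.884 = $1,429,739.168
Cap limit = $832,500 × 1.06 = $882,450
Taxable assessed value = min($1,429,739.168, $882,450) = $882,450 (cap binds)
City of Sagehill: $882,450 × 0.0059 = $5,206.455
Drummond County: $882,450 × 0.00419 = $3,697.4655
Saltmarsh Township: $882,450 × 0.00553 = $4,879.9485
Total = $13,783.869

$13,783.87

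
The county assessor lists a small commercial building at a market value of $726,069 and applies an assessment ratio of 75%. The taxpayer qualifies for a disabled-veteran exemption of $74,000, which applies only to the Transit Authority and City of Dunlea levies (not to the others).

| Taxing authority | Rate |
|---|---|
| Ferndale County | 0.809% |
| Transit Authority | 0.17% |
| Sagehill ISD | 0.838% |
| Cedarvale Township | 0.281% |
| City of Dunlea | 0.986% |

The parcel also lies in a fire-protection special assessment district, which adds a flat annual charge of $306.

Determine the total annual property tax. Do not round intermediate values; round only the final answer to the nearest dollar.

$16,245

Assessed value = $726,069 × 0.75 = $544,551.75
Ferndale County: $544,551.75 × 0.00809 = $4,405.4236575
Transit Authority: ($544,551.75 − $74,000) × 0.0017 = $470,551.75 × 0.0017 = $799.937975
Sagehill ISD: $544,551.75 × 0.00838 = $4,563.343665
Cedarvale Township: $544,551.75 × 0.00281 = $1,530.1904175
City of Dunlea: ($544,551.75 − $74,000) × 0.00986 = $470,551.75 × 0.00986 = $4,639.640255
Levies subtotal = $15,938.53597
Total = $15,938.53597 + $306 = $16,244.53597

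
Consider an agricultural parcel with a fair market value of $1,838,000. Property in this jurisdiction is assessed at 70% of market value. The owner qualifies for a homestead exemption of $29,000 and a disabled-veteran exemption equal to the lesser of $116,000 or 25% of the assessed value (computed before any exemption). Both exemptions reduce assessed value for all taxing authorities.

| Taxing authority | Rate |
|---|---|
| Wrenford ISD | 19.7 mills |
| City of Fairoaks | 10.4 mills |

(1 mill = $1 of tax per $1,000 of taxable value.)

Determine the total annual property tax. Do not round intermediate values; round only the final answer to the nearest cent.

$34,362.16

Assessed value = $1,838,000 × 0.7 = $1,286,600
Disabled-veteran exemption = min($116,000, 25% × $1,286,600) = min($116,000, $321,650) = $116,000 (dollar cap binds)
Taxable value = $1,286,600 − $29,000 − $116,000 = $1,141,600
Wrenford ISD: $1,141,600 × 0.0197 = $22,489.52
City of Fairoaks: $1,141,600 × 0.0104 = $11,872.64
Total = $34,362.16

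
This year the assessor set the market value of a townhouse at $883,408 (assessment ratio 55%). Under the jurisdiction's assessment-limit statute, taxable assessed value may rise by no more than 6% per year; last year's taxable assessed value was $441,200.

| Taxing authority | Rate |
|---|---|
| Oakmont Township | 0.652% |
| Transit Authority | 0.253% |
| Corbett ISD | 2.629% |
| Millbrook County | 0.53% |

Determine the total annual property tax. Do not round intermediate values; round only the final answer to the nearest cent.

Uncapped assessed value = $883,408 × 0.55 = $485,874.4
Cap limit = $441,200 × 1.06 = $467,672
Taxable assessed value = min($485,874.4, $467,672) = $467,672 (cap binds)
Oakmont Township: $467,672 × 0.00652 = $3,049.22144
Transit Authority: $467,672 × 0.00253 = $1,183.21016
Corbett ISD: $467,672 × 0.02629 = $12,295.09688
Millbrook County: $467,672 × 0.0053 = $2,478.6616
Total = $19,006.19008

$19,006.19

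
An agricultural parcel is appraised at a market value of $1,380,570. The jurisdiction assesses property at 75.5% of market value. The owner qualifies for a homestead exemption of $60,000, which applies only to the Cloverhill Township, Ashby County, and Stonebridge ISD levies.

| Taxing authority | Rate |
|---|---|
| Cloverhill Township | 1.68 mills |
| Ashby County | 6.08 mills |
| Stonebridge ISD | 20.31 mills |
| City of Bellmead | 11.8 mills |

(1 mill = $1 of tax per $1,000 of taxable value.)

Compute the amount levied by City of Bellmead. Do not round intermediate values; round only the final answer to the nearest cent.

Assessed value = $1,380,570 × 0.755 = $1,042,330.35
City of Bellmead taxable value = $1,042,330.35 (exemption does not apply)
City of Bellmead levy = $1,042,330.35 × 0.0118 = $12,299.49813

$12,299.50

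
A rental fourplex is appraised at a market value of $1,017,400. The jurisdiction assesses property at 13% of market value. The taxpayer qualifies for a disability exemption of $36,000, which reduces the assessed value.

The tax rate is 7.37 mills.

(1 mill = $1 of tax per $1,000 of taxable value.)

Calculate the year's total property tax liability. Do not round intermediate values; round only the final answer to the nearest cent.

Assessed value = $1,017,400 × 0.13 = $132,262
Taxable value = $132,262 − $36,000 = $96,262
Tax = $96,262 × 0.00737 = $709.45094

$709.45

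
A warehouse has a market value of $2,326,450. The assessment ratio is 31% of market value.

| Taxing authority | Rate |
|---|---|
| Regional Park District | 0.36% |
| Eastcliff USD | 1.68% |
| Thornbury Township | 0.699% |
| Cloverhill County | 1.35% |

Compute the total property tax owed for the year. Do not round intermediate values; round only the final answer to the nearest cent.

$29,489.85

Assessed value = $2,326,450 × 0.31 = $721,199.5
Regional Park District: $721,199.5 × 0.0036 = $2,596.3182
Eastcliff USD: $721,199.5 × 0.0168 = $12,116.1516
Thornbury Township: $721,199.5 × 0.00699 = $5,041.184505
Cloverhill County: $721,199.5 × 0.0135 = $9,736.19325
Total = $2,596.3182 + $12,116.1516 + $5,041.184505 + $9,736.19325 = $29,489.847555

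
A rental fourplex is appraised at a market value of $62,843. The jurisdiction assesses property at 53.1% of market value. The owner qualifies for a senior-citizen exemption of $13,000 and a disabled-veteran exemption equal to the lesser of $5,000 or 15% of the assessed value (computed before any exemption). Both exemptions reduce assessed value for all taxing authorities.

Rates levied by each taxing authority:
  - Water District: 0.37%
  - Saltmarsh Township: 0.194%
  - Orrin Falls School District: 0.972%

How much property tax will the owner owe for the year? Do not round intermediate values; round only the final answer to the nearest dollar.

$236

Assessed value = $62,843 × 0.531 = $33,369.633
Disabled-veteran exemption = min($5,000, 15% × $33,369.633) = min($5,000, $5,005.44495) = $5,000 (dollar cap binds)
Taxable value = $33,369.633 − $13,000 − $5,000 = $15,369.633
Water District: $15,369.633 × 0.0037 = $56.8676421
Saltmarsh Township: $15,369.633 × 0.00194 = $29.81708802
Orrin Falls School District: $15,369.633 × 0.00972 = $149.39283276
Total = $236.07756288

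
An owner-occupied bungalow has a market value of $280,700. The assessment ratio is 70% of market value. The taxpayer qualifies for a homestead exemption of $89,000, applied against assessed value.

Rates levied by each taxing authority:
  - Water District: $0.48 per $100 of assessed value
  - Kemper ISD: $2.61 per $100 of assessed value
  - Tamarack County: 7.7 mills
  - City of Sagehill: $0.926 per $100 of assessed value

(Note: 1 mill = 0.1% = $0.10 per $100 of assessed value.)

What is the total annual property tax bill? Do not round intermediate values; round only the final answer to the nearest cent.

$5,144.47

Assessed value = $280,700 × 0.7 = $196,490
Taxable value = $196,490 − $89,000 = $107,490
Water District: $107,490 × 0.0048 = $515.952
Kemper ISD: $107,490 × 0.0261 = $2,805.489
Tamarack County: $107,490 × 0.0077 = $827.673
City of Sagehill: $107,490 × 0.00926 = $995.3574
Total = $5,144.4714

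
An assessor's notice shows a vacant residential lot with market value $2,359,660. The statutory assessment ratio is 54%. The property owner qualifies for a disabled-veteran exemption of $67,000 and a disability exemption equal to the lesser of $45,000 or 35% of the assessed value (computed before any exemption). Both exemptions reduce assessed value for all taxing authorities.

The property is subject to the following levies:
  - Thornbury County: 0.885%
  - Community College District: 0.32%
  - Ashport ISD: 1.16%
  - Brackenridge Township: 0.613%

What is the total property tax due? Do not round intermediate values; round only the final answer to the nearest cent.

Assessed value = $2,359,660 × 0.54 = $1,274,216.4
Disability exemption = min($45,000, 35% × $1,274,216.4) = min($45,000, $445,975.74) = $45,000 (dollar cap binds)
Taxable value = $1,274,216.4 − $67,000 − $45,000 = $1,162,216.4
Thornbury County: $1,162,216.4 × 0.00885 = $10,285.61514
Community College District: $1,162,216.4 × 0.0032 = $3,719.09248
Ashport ISD: $1,162,216.4 × 0.0116 = $13,481.71024
Brackenridge Township: $1,162,216.4 × 0.00613 = $7,124.386532
Total = $34,610.804392

$34,610.80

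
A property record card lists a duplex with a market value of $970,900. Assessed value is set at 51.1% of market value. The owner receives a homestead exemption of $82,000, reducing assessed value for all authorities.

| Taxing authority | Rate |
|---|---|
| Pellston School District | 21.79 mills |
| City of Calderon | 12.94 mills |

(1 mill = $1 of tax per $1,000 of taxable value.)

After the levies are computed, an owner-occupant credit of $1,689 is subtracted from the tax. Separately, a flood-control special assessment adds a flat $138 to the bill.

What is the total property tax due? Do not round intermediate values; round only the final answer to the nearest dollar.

Assessed value = $970,900 × 0.511 = $496,129.9
Taxable value = $496,129.9 − $82,000 = $414,129.9
Pellston School District: $414,129.9 × 0.02179 = $9,023.890521
City of Calderon: $414,129.9 × 0.01294 = $5,358.840906
Levies subtotal = $14,382.731427
After credit = $14,382.731427 − $1,689 = $12,693.731427
Total = $12,693.731427 + $138 = $12,831.731427

$12,832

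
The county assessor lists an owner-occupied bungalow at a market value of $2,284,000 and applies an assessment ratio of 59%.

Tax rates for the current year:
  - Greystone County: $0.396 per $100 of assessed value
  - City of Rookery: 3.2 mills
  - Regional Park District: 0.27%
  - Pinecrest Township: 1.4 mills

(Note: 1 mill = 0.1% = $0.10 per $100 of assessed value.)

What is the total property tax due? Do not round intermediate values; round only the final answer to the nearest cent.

Assessed value = $2,284,000 × 0.59 = $1,347,560
Greystone County: $1,347,560 × 0.00396 = $5,336.3376
City of Rookery: $1,347,560 × 0.0032 = $4,312.192
Regional Park District: $1,347,560 × 0.0027 = $3,638.412
Pinecrest Township: $1,347,560 × 0.0014 = $1,886.584
Total = $15,173.5256

$15,173.53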